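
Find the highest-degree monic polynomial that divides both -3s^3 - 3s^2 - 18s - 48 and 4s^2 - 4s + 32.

Apply the Euclidean algorithm:
  -3s^3 - 3s^2 - 18s - 48 = (-(3/4)s - 3/2)(4s^2 - 4s + 32) + (0)
Last nonzero remainder: 4s^2 - 4s + 32. Dividing through by 4 gives the monic gcd s^2 - s + 8.

s^2 - s + 8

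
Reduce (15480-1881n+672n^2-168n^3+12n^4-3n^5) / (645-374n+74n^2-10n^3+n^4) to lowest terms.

(-72-9n-3n^2)/(-3+n)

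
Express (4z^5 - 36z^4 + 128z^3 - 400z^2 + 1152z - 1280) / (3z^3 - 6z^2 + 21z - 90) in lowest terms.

(4z^3 - 40z^2 + 128z - 128)/(3z - 9)

Apply the Euclidean algorithm:
  4z^5 - 36z^4 + 128z^3 - 400z^2 + 1152z - 1280 = ((4/3)z^2 - (28/3)z + 44/3)(3z^3 - 6z^2 + 21z - 90) + (4z^2 + 4z + 40)
  3z^3 - 6z^2 + 21z - 90 = ((3/4)z - 9/4)(4z^2 + 4z + 40) + (0)
Last nonzero remainder: 4z^2 + 4z + 40. Dividing through by 4 gives the monic gcd z^2 + z + 10.
Cancel z^2 + z + 10 from numerator and denominator to get the reduced form.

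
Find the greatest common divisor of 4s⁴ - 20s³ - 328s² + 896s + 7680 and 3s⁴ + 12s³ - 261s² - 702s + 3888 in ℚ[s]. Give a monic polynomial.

By polynomial division,
  4s⁴ - 20s³ - 328s² + 896s + 7680 = (4/3)(3s⁴ + 12s³ - 261s² - 702s + 3888) + (-36s³ + 20s² + 1832s + 2496)
  3s⁴ + 12s³ - 261s² - 702s + 3888 = (-(1/12)s - 41/108)(-36s³ + 20s² + 1832s + 2496) + (-(2720/27)s² + (5440/27)s + 43520/9)
  -36s³ + 20s² + 1832s + 2496 = ((243/680)s + 351/680)(-(2720/27)s² + (5440/27)s + 43520/9) + (0)
Last nonzero remainder: -(2720/27)s² + (5440/27)s + 43520/9. Dividing through by -2720/27 gives the monic gcd s² - 2s - 48.

s² - 2s - 48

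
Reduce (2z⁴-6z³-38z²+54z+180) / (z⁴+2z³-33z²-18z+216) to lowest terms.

(2z²-6z-20)/(z²+2z-24)

By polynomial division,
  2z⁴-6z³-38z²+54z+180 = (2)(z⁴+2z³-33z²-18z+216) + (-10z³+28z²+90z-252)
  z⁴+2z³-33z²-18z+216 = (-(1/10)z-12/25)(-10z³+28z²+90z-252) + (-(264/25)z²+2376/25)
  -10z³+28z²+90z-252 = ((125/132)z-175/66)(-(264/25)z²+2376/25) + (0)
Last nonzero remainder: -(264/25)z²+2376/25. Dividing through by -264/25 gives the monic gcd z²-9.
Cancel z²-9 from numerator and denominator to get the reduced form.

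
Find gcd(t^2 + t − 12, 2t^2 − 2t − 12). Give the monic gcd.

t − 3

By polynomial division,
  t^2 + t − 12 = (1/2)(2t^2 − 2t − 12) + (2t − 6)
  2t^2 − 2t − 12 = (t + 2)(2t − 6) + (0)
Last nonzero remainder: 2t − 6. Dividing through by 2 gives the monic gcd t − 3.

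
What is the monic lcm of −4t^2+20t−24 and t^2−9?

t^3−2t^2−9t+18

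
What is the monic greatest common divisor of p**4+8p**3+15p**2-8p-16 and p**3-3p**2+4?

p+1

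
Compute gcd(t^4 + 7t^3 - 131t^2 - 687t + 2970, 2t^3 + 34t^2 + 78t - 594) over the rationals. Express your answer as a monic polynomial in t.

Repeated division with remainder:
  t^4 + 7t^3 - 131t^2 - 687t + 2970 = ((1/2)t - 5)(2t^3 + 34t^2 + 78t - 594) + (0)
Last nonzero remainder: 2t^3 + 34t^2 + 78t - 594. Dividing through by 2 gives the monic gcd t^3 + 17t^2 + 39t - 297.

t^3 + 17t^2 + 39t - 297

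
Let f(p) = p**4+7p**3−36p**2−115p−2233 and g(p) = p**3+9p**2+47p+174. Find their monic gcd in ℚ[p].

p**2+3p+29

Apply the Euclidean algorithm:
  p**4+7p**3−36p**2−115p−2233 = (p−2)(p**3+9p**2+47p+174) + (−65p**2−195p−1885)
  p**3+9p**2+47p+174 = (−(1/65)p−6/65)(−65p**2−195p−1885) + (0)
Last nonzero remainder: −65p**2−195p−1885. Dividing through by −65 gives the monic gcd p**2+3p+29.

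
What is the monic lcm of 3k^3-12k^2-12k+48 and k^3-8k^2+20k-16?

Repeated division with remainder:
  3k^3-12k^2-12k+48 = (3)(k^3-8k^2+20k-16) + (12k^2-72k+96)
  k^3-8k^2+20k-16 = ((1/12)k-1/6)(12k^2-72k+96) + (0)
Last nonzero remainder: 12k^2-72k+96. Dividing through by 12 gives the monic gcd k^2-6k+8.
Then lcm(f, g) = f·g / gcd(f, g); expanding and making the result monic gives the answer.

k^4-6k^3+4k^2+24k-32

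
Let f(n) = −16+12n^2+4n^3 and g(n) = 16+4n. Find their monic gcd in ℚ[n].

1

Euclidean algorithm in ℚ[n]:
  4n^3+12n^2−16 = (n^2−n+4)(4n+16) + (−80)
  4n+16 = (−(1/20)n−1/5)(−80) + (0)
The last nonzero remainder is the constant −80, so the polynomials are coprime and gcd = 1.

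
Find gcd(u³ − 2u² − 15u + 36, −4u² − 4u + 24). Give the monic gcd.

Apply the Euclidean algorithm:
  u³ − 2u² − 15u + 36 = (−(1/4)u + 3/4)(−4u² − 4u + 24) + (−6u + 18)
  −4u² − 4u + 24 = ((2/3)u + 8/3)(−6u + 18) + (−24)
  −6u + 18 = ((1/4)u − 3/4)(−24) + (0)
The last nonzero remainder is the constant −24, so the polynomials are coprime and gcd = 1.

1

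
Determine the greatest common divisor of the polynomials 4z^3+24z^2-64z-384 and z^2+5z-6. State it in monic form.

z+6

Euclidean algorithm in ℚ[z]:
  4z^3+24z^2-64z-384 = (4z+4)(z^2+5z-6) + (-60z-360)
  z^2+5z-6 = (-(1/60)z+1/60)(-60z-360) + (0)
Last nonzero remainder: -60z-360. Dividing through by -60 gives the monic gcd z+6.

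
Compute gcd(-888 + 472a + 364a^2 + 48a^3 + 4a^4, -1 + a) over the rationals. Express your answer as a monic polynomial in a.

-1 + a

Euclidean algorithm in ℚ[a]:
  4a^4 + 48a^3 + 364a^2 + 472a - 888 = (4a^3 + 52a^2 + 416a + 888)(a - 1) + (0)
The last nonzero remainder a - 1 is already monic.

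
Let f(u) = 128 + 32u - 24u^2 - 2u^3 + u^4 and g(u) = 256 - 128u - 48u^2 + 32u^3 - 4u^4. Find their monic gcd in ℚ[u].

32 - 6u^2 + u^3

Repeated division with remainder:
  u^4 - 2u^3 - 24u^2 + 32u + 128 = (-1/4)(-4u^4 + 32u^3 - 48u^2 - 128u + 256) + (6u^3 - 36u^2 + 192)
  -4u^4 + 32u^3 - 48u^2 - 128u + 256 = (-(2/3)u + 4/3)(6u^3 - 36u^2 + 192) + (0)
Last nonzero remainder: 6u^3 - 36u^2 + 192. Dividing through by 6 gives the monic gcd u^3 - 6u^2 + 32.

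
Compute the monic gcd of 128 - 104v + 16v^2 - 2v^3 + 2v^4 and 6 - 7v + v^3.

-2 + v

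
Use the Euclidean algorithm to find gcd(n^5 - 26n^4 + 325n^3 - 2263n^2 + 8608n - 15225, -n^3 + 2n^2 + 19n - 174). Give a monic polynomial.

Euclidean algorithm in ℚ[n]:
  n^5 - 26n^4 + 325n^3 - 2263n^2 + 8608n - 15225 = (-n^2 + 24n - 296)(-n^3 + 2n^2 + 19n - 174) + (-2301n^2 + 18408n - 66729)
  -n^3 + 2n^2 + 19n - 174 = ((1/2301)n + 2/767)(-2301n^2 + 18408n - 66729) + (0)
Last nonzero remainder: -2301n^2 + 18408n - 66729. Dividing through by -2301 gives the monic gcd n^2 - 8n + 29.

n^2 - 8n + 29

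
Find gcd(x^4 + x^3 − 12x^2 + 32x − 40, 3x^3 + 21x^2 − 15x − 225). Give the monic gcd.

By polynomial division,
  x^4 + x^3 − 12x^2 + 32x − 40 = ((1/3)x − 2)(3x^3 + 21x^2 − 15x − 225) + (35x^2 + 77x − 490)
  3x^3 + 21x^2 − 15x − 225 = ((3/35)x + 72/175)(35x^2 + 77x − 490) + (−(117/25)x − 117/5)
  35x^2 + 77x − 490 = (−(875/117)x + 2450/117)(−(117/25)x − 117/5) + (0)
Last nonzero remainder: −(117/25)x − 117/5. Dividing through by −117/25 gives the monic gcd x + 5.

x + 5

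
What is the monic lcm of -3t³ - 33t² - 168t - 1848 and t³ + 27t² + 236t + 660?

t⁵ + 27t⁴ + 292t³ + 2172t² + 13216t + 36960

By polynomial division,
  -3t³ - 33t² - 168t - 1848 = (-3)(t³ + 27t² + 236t + 660) + (48t² + 540t + 132)
  t³ + 27t² + 236t + 660 = ((1/48)t + 21/64)(48t² + 540t + 132) + ((897/16)t + 9867/16)
  48t² + 540t + 132 = ((256/299)t + 64/299)((897/16)t + 9867/16) + (0)
Last nonzero remainder: (897/16)t + 9867/16. Dividing through by 897/16 gives the monic gcd t + 11.
Then lcm(f, g) = f·g / gcd(f, g); expanding and making the result monic gives the answer.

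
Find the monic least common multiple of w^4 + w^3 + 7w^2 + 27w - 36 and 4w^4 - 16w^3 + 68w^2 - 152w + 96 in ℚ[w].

Repeated division with remainder:
  w^4 + w^3 + 7w^2 + 27w - 36 = (1/4)(4w^4 - 16w^3 + 68w^2 - 152w + 96) + (5w^3 - 10w^2 + 65w - 60)
  4w^4 - 16w^3 + 68w^2 - 152w + 96 = ((4/5)w - 8/5)(5w^3 - 10w^2 + 65w - 60) + (0)
Last nonzero remainder: 5w^3 - 10w^2 + 65w - 60. Dividing through by 5 gives the monic gcd w^3 - 2w^2 + 13w - 12.
Then lcm(f, g) = f·g / gcd(f, g); expanding and making the result monic gives the answer.

w^5 - w^4 + 5w^3 + 13w^2 - 90w + 72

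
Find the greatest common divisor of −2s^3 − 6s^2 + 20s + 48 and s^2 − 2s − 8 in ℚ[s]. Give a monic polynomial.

s + 2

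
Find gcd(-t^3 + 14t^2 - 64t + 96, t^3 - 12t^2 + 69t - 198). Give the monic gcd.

t - 6

Repeated division with remainder:
  -t^3 + 14t^2 - 64t + 96 = (-1)(t^3 - 12t^2 + 69t - 198) + (2t^2 + 5t - 102)
  t^3 - 12t^2 + 69t - 198 = ((1/2)t - 29/4)(2t^2 + 5t - 102) + ((625/4)t - 1875/2)
  2t^2 + 5t - 102 = ((8/625)t + 68/625)((625/4)t - 1875/2) + (0)
Last nonzero remainder: (625/4)t - 1875/2. Dividing through by 625/4 gives the monic gcd t - 6.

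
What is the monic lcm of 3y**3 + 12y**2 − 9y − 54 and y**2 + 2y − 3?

y**4 + 3y**3 − 7y**2 − 15y + 18

Euclidean algorithm in ℚ[y]:
  3y**3 + 12y**2 − 9y − 54 = (3y + 6)(y**2 + 2y − 3) + (−12y − 36)
  y**2 + 2y − 3 = (−(1/12)y + 1/12)(−12y − 36) + (0)
Last nonzero remainder: −12y − 36. Dividing through by −12 gives the monic gcd y + 3.
Then lcm(f, g) = f·g / gcd(f, g); expanding and making the result monic gives the answer.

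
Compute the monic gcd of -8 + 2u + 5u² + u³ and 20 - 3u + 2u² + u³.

4 + u

By polynomial division,
  u³ + 5u² + 2u - 8 = (u³ + 2u² - 3u + 20) + (3u² + 5u - 28)
  u³ + 2u² - 3u + 20 = ((1/3)u + 1/9)(3u² + 5u - 28) + ((52/9)u + 208/9)
  3u² + 5u - 28 = ((27/52)u - 63/52)((52/9)u + 208/9) + (0)
Last nonzero remainder: (52/9)u + 208/9. Dividing through by 52/9 gives the monic gcd u + 4.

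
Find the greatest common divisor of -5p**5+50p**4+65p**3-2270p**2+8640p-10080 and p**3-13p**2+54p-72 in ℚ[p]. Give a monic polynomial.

By polynomial division,
  -5p**5+50p**4+65p**3-2270p**2+8640p-10080 = (-5p**2-15p+140)(p**3-13p**2+54p-72) + (0)
The last nonzero remainder p**3-13p**2+54p-72 is already monic.

p**3-13p**2+54p-72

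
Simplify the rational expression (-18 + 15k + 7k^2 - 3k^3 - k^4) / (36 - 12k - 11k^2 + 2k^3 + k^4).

(1 - k)/(-2 + k)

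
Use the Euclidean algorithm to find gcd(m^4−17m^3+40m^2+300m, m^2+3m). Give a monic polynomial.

Repeated division with remainder:
  m^4−17m^3+40m^2+300m = (m^2−20m+100)(m^2+3m) + (0)
The last nonzero remainder m^2+3m is already monic.

m^2+3m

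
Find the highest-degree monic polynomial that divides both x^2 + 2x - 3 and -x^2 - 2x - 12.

Repeated division with remainder:
  x^2 + 2x - 3 = (-1)(-x^2 - 2x - 12) + (-15)
  -x^2 - 2x - 12 = ((1/15)x^2 + (2/15)x + 4/5)(-15) + (0)
The last nonzero remainder is the constant -15, so the polynomials are coprime and gcd = 1.

1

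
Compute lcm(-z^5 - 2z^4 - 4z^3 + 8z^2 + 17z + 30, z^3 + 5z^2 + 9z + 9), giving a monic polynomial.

z^6 + 5z^5 + 10z^4 + 4z^3 - 41z^2 - 81z - 90

Repeated division with remainder:
  -z^5 - 2z^4 - 4z^3 + 8z^2 + 17z + 30 = (-z^2 + 3z - 10)(z^3 + 5z^2 + 9z + 9) + (40z^2 + 80z + 120)
  z^3 + 5z^2 + 9z + 9 = ((1/40)z + 3/40)(40z^2 + 80z + 120) + (0)
Last nonzero remainder: 40z^2 + 80z + 120. Dividing through by 40 gives the monic gcd z^2 + 2z + 3.
Then lcm(f, g) = f·g / gcd(f, g); expanding and making the result monic gives the answer.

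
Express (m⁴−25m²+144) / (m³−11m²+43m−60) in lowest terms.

(m³+4m²−9m−36)/(m²−7m+15)

Apply the Euclidean algorithm:
  m⁴−25m²+144 = (m+11)(m³−11m²+43m−60) + (53m²−413m+804)
  m³−11m²+43m−60 = ((1/53)m−170/2809)(53m²−413m+804) + ((7965/2809)m−31860/2809)
  53m²−413m+804 = ((148877/7965)m−188203/2655)((7965/2809)m−31860/2809) + (0)
Last nonzero remainder: (7965/2809)m−31860/2809. Dividing through by 7965/2809 gives the monic gcd m−4.
Cancel m−4 from numerator and denominator to get the reduced form.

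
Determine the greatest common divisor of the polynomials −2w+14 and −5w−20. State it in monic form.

1

Apply the Euclidean algorithm:
  −2w+14 = (2/5)(−5w−20) + (22)
  −5w−20 = (−(5/22)w−10/11)(22) + (0)
The last nonzero remainder is the constant 22, so the polynomials are coprime and gcd = 1.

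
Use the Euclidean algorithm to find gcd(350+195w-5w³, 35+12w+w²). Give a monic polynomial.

5+w

Apply the Euclidean algorithm:
  -5w³+195w+350 = (-5w+60)(w²+12w+35) + (-350w-1750)
  w²+12w+35 = (-(1/350)w-1/50)(-350w-1750) + (0)
Last nonzero remainder: -350w-1750. Dividing through by -350 gives the monic gcd w+5.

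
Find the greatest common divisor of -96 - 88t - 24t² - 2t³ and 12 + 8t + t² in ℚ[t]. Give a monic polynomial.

12 + 8t + t²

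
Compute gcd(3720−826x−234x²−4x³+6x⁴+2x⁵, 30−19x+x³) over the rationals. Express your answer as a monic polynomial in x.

−15+2x+x²

Apply the Euclidean algorithm:
  2x⁵+6x⁴−4x³−234x²−826x+3720 = (2x²+6x+34)(x³−19x+30) + (−180x²−360x+2700)
  x³−19x+30 = (−(1/180)x+1/90)(−180x²−360x+2700) + (0)
Last nonzero remainder: −180x²−360x+2700. Dividing through by −180 gives the monic gcd x²+2x−15.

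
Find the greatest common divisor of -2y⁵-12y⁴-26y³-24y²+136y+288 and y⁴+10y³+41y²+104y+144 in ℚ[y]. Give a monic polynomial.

y³+6y²+17y+36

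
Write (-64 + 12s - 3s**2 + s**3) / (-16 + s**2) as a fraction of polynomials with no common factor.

(16 + s + s**2)/(4 + s)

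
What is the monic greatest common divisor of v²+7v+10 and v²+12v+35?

v+5

Apply the Euclidean algorithm:
  v²+7v+10 = (v²+12v+35) + (−5v−25)
  v²+12v+35 = (−(1/5)v−7/5)(−5v−25) + (0)
Last nonzero remainder: −5v−25. Dividing through by −5 gives the monic gcd v+5.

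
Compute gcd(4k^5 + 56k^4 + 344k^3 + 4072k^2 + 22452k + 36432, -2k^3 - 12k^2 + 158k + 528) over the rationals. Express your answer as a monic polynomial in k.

k^2 + 14k + 33

Repeated division with remainder:
  4k^5 + 56k^4 + 344k^3 + 4072k^2 + 22452k + 36432 = (-2k^2 - 16k - 234)(-2k^3 - 12k^2 + 158k + 528) + (4848k^2 + 67872k + 159984)
  -2k^3 - 12k^2 + 158k + 528 = (-(1/2424)k + 1/303)(4848k^2 + 67872k + 159984) + (0)
Last nonzero remainder: 4848k^2 + 67872k + 159984. Dividing through by 4848 gives the monic gcd k^2 + 14k + 33.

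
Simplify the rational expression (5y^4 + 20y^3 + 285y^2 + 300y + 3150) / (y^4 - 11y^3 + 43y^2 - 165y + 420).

(5y^2 + 20y + 210)/(y^2 - 11y + 28)

Apply the Euclidean algorithm:
  5y^4 + 20y^3 + 285y^2 + 300y + 3150 = (5)(y^4 - 11y^3 + 43y^2 - 165y + 420) + (75y^3 + 70y^2 + 1125y + 1050)
  y^4 - 11y^3 + 43y^2 - 165y + 420 = ((1/75)y - 179/1125)(75y^3 + 70y^2 + 1125y + 1050) + ((8806/225)y^2 + 8806/15)
  75y^3 + 70y^2 + 1125y + 1050 = ((16875/8806)y + 1125/629)((8806/225)y^2 + 8806/15) + (0)
Last nonzero remainder: (8806/225)y^2 + 8806/15. Dividing through by 8806/225 gives the monic gcd y^2 + 15.
Cancel y^2 + 15 from numerator and denominator to get the reduced form.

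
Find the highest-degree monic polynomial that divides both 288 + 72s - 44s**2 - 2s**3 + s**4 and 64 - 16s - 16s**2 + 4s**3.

-8 - 2s + s**2

Repeated division with remainder:
  s**4 - 2s**3 - 44s**2 + 72s + 288 = ((1/4)s + 1/2)(4s**3 - 16s**2 - 16s + 64) + (-32s**2 + 64s + 256)
  4s**3 - 16s**2 - 16s + 64 = (-(1/8)s + 1/4)(-32s**2 + 64s + 256) + (0)
Last nonzero remainder: -32s**2 + 64s + 256. Dividing through by -32 gives the monic gcd s**2 - 2s - 8.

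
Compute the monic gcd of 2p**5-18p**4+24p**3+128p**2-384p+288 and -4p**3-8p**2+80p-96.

By polynomial division,
  2p**5-18p**4+24p**3+128p**2-384p+288 = (-(1/2)p**2+(11/2)p-27)(-4p**3-8p**2+80p-96) + (-576p**2+2304p-2304)
  -4p**3-8p**2+80p-96 = ((1/144)p+1/24)(-576p**2+2304p-2304) + (0)
Last nonzero remainder: -576p**2+2304p-2304. Dividing through by -576 gives the monic gcd p**2-4p+4.

p**2-4p+4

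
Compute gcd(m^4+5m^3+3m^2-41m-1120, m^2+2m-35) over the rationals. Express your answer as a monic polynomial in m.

m^2+2m-35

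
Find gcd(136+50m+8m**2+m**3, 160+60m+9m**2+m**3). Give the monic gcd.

Apply the Euclidean algorithm:
  m**3+8m**2+50m+136 = (m**3+9m**2+60m+160) + (−m**2−10m−24)
  m**3+9m**2+60m+160 = (−m+1)(−m**2−10m−24) + (46m+184)
  −m**2−10m−24 = (−(1/46)m−3/23)(46m+184) + (0)
Last nonzero remainder: 46m+184. Dividing through by 46 gives the monic gcd m+4.

4+m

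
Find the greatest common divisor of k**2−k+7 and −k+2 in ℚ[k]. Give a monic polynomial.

By polynomial division,
  k**2−k+7 = (−k−1)(−k+2) + (9)
  −k+2 = (−(1/9)k+2/9)(9) + (0)
The last nonzero remainder is the constant 9, so the polynomials are coprime and gcd = 1.

1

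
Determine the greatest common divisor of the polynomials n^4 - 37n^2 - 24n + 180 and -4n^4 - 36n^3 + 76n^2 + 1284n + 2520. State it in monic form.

n^3 + 2n^2 - 33n - 90

By polynomial division,
  n^4 - 37n^2 - 24n + 180 = (-1/4)(-4n^4 - 36n^3 + 76n^2 + 1284n + 2520) + (-9n^3 - 18n^2 + 297n + 810)
  -4n^4 - 36n^3 + 76n^2 + 1284n + 2520 = ((4/9)n + 28/9)(-9n^3 - 18n^2 + 297n + 810) + (0)
Last nonzero remainder: -9n^3 - 18n^2 + 297n + 810. Dividing through by -9 gives the monic gcd n^3 + 2n^2 - 33n - 90.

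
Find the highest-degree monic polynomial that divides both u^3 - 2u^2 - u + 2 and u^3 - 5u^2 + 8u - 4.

Repeated division with remainder:
  u^3 - 2u^2 - u + 2 = (u^3 - 5u^2 + 8u - 4) + (3u^2 - 9u + 6)
  u^3 - 5u^2 + 8u - 4 = ((1/3)u - 2/3)(3u^2 - 9u + 6) + (0)
Last nonzero remainder: 3u^2 - 9u + 6. Dividing through by 3 gives the monic gcd u^2 - 3u + 2.

u^2 - 3u + 2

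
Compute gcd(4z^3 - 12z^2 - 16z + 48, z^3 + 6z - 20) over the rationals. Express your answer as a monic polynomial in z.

Repeated division with remainder:
  4z^3 - 12z^2 - 16z + 48 = (4)(z^3 + 6z - 20) + (-12z^2 - 40z + 128)
  z^3 + 6z - 20 = (-(1/12)z + 5/18)(-12z^2 - 40z + 128) + ((250/9)z - 500/9)
  -12z^2 - 40z + 128 = (-(54/125)z - 288/125)((250/9)z - 500/9) + (0)
Last nonzero remainder: (250/9)z - 500/9. Dividing through by 250/9 gives the monic gcd z - 2.

z - 2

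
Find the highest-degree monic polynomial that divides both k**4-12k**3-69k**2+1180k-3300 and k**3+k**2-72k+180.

k**2+4k-60

By polynomial division,
  k**4-12k**3-69k**2+1180k-3300 = (k-13)(k**3+k**2-72k+180) + (16k**2+64k-960)
  k**3+k**2-72k+180 = ((1/16)k-3/16)(16k**2+64k-960) + (0)
Last nonzero remainder: 16k**2+64k-960. Dividing through by 16 gives the monic gcd k**2+4k-60.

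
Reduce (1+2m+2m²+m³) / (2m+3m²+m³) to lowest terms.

(1+m+m²)/(2m+m²)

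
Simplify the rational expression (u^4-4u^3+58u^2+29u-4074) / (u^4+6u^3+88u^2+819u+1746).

Repeated division with remainder:
  u^4-4u^3+58u^2+29u-4074 = (u^4+6u^3+88u^2+819u+1746) + (-10u^3-30u^2-790u-5820)
  u^4+6u^3+88u^2+819u+1746 = (-(1/10)u-3/10)(-10u^3-30u^2-790u-5820) + (0)
Last nonzero remainder: -10u^3-30u^2-790u-5820. Dividing through by -10 gives the monic gcd u^3+3u^2+79u+582.
Cancel u^3+3u^2+79u+582 from numerator and denominator to get the reduced form.

(u-7)/(u+3)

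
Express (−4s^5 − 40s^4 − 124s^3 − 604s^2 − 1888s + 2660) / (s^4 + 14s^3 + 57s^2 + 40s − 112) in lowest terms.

By polynomial division,
  −4s^5 − 40s^4 − 124s^3 − 604s^2 − 1888s + 2660 = (−4s + 16)(s^4 + 14s^3 + 57s^2 + 40s − 112) + (−120s^3 − 1356s^2 − 2976s + 4452)
  s^4 + 14s^3 + 57s^2 + 40s − 112 = (−(1/120)s − 9/400)(−120s^3 − 1356s^2 − 2976s + 4452) + ((169/100)s^2 + (507/50)s − 1183/100)
  −120s^3 − 1356s^2 − 2976s + 4452 = (−(12000/169)s − 63600/169)((169/100)s^2 + (507/50)s − 1183/100) + (0)
Last nonzero remainder: (169/100)s^2 + (507/50)s − 1183/100. Dividing through by 169/100 gives the monic gcd s^2 + 6s − 7.
Cancel s^2 + 6s − 7 from numerator and denominator to get the reduced form.

(−4s^3 − 16s^2 − 56s − 380)/(s^2 + 8s + 16)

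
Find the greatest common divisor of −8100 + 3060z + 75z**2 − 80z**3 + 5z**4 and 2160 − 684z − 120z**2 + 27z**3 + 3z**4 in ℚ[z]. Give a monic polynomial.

−18 + 3z + z**2

Euclidean algorithm in ℚ[z]:
  5z**4 − 80z**3 + 75z**2 + 3060z − 8100 = (5/3)(3z**4 + 27z**3 − 120z**2 − 684z + 2160) + (−125z**3 + 275z**2 + 4200z − 11700)
  3z**4 + 27z**3 − 120z**2 − 684z + 2160 = (−(3/125)z − 168/625)(−125z**3 + 275z**2 + 4200z − 11700) + ((1368/25)z**2 + (4104/25)z − 24624/25)
  −125z**3 + 275z**2 + 4200z − 11700 = (−(3125/1368)z + 8125/684)((1368/25)z**2 + (4104/25)z − 24624/25) + (0)
Last nonzero remainder: (1368/25)z**2 + (4104/25)z − 24624/25. Dividing through by 1368/25 gives the monic gcd z**2 + 3z − 18.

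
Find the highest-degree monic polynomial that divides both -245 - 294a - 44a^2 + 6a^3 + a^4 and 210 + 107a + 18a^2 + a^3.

35 + 12a + a^2

Repeated division with remainder:
  a^4 + 6a^3 - 44a^2 - 294a - 245 = (a - 12)(a^3 + 18a^2 + 107a + 210) + (65a^2 + 780a + 2275)
  a^3 + 18a^2 + 107a + 210 = ((1/65)a + 6/65)(65a^2 + 780a + 2275) + (0)
Last nonzero remainder: 65a^2 + 780a + 2275. Dividing through by 65 gives the monic gcd a^2 + 12a + 35.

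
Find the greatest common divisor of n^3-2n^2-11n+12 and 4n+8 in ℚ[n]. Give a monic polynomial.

By polynomial division,
  n^3-2n^2-11n+12 = ((1/4)n^2-n-3/4)(4n+8) + (18)
  4n+8 = ((2/9)n+4/9)(18) + (0)
The last nonzero remainder is the constant 18, so the polynomials are coprime and gcd = 1.

1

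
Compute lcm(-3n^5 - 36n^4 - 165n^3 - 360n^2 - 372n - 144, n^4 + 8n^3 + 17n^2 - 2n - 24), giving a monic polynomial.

n^6 + 11n^5 + 43n^4 + 65n^3 + 4n^2 - 76n - 48

Euclidean algorithm in ℚ[n]:
  -3n^5 - 36n^4 - 165n^3 - 360n^2 - 372n - 144 = (-3n - 12)(n^4 + 8n^3 + 17n^2 - 2n - 24) + (-18n^3 - 162n^2 - 468n - 432)
  n^4 + 8n^3 + 17n^2 - 2n - 24 = (-(1/18)n + 1/18)(-18n^3 - 162n^2 - 468n - 432) + (0)
Last nonzero remainder: -18n^3 - 162n^2 - 468n - 432. Dividing through by -18 gives the monic gcd n^3 + 9n^2 + 26n + 24.
Then lcm(f, g) = f·g / gcd(f, g); expanding and making the result monic gives the answer.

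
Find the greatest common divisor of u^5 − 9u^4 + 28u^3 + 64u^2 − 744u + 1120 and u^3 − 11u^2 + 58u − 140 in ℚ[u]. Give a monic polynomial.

u^3 − 11u^2 + 58u − 140

Euclidean algorithm in ℚ[u]:
  u^5 − 9u^4 + 28u^3 + 64u^2 − 744u + 1120 = (u^2 + 2u − 8)(u^3 − 11u^2 + 58u − 140) + (0)
The last nonzero remainder u^3 − 11u^2 + 58u − 140 is already monic.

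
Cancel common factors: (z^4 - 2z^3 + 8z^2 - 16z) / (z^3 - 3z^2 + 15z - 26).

(z^3 + 8z)/(z^2 - z + 13)

Repeated division with remainder:
  z^4 - 2z^3 + 8z^2 - 16z = (z + 1)(z^3 - 3z^2 + 15z - 26) + (-4z^2 - 5z + 26)
  z^3 - 3z^2 + 15z - 26 = (-(1/4)z + 17/16)(-4z^2 - 5z + 26) + ((429/16)z - 429/8)
  -4z^2 - 5z + 26 = (-(64/429)z - 16/33)((429/16)z - 429/8) + (0)
Last nonzero remainder: (429/16)z - 429/8. Dividing through by 429/16 gives the monic gcd z - 2.
Cancel z - 2 from numerator and denominator to get the reduced form.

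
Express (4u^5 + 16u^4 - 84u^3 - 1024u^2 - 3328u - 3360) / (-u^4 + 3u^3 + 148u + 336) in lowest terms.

Euclidean algorithm in ℚ[u]:
  4u^5 + 16u^4 - 84u^3 - 1024u^2 - 3328u - 3360 = (-4u - 28)(-u^4 + 3u^3 + 148u + 336) + (-432u^2 + 2160u + 6048)
  -u^4 + 3u^3 + 148u + 336 = ((1/432)u^2 + (1/216)u + 1/18)(-432u^2 + 2160u + 6048) + (0)
Last nonzero remainder: -432u^2 + 2160u + 6048. Dividing through by -432 gives the monic gcd u^2 - 5u - 14.
Cancel u^2 - 5u - 14 from numerator and denominator to get the reduced form.

(-4u^3 - 36u^2 - 152u - 240)/(u^2 + 2u + 24)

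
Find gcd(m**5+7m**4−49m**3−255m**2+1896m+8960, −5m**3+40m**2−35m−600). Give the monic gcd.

m**2−11m+40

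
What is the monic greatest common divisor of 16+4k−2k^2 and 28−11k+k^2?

−4+k

Apply the Euclidean algorithm:
  −2k^2+4k+16 = (−2)(k^2−11k+28) + (−18k+72)
  k^2−11k+28 = (−(1/18)k+7/18)(−18k+72) + (0)
Last nonzero remainder: −18k+72. Dividing through by −18 gives the monic gcd k−4.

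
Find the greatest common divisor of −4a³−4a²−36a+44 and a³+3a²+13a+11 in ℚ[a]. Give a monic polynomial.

Repeated division with remainder:
  −4a³−4a²−36a+44 = (−4)(a³+3a²+13a+11) + (8a²+16a+88)
  a³+3a²+13a+11 = ((1/8)a+1/8)(8a²+16a+88) + (0)
Last nonzero remainder: 8a²+16a+88. Dividing through by 8 gives the monic gcd a²+2a+11.

a²+2a+11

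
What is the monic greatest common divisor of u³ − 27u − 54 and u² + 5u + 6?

u + 3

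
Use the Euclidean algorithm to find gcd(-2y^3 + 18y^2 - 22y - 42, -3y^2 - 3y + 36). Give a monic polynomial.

y - 3

Repeated division with remainder:
  -2y^3 + 18y^2 - 22y - 42 = ((2/3)y - 20/3)(-3y^2 - 3y + 36) + (-66y + 198)
  -3y^2 - 3y + 36 = ((1/22)y + 2/11)(-66y + 198) + (0)
Last nonzero remainder: -66y + 198. Dividing through by -66 gives the monic gcd y - 3.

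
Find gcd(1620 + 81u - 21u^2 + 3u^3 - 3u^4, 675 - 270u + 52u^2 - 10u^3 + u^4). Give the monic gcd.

-135 + 27u - 5u^2 + u^3

Repeated division with remainder:
  -3u^4 + 3u^3 - 21u^2 + 81u + 1620 = (-3)(u^4 - 10u^3 + 52u^2 - 270u + 675) + (-27u^3 + 135u^2 - 729u + 3645)
  u^4 - 10u^3 + 52u^2 - 270u + 675 = (-(1/27)u + 5/27)(-27u^3 + 135u^2 - 729u + 3645) + (0)
Last nonzero remainder: -27u^3 + 135u^2 - 729u + 3645. Dividing through by -27 gives the monic gcd u^3 - 5u^2 + 27u - 135.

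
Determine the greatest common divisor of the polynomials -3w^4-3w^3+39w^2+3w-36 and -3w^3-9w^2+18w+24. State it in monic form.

w^2+5w+4

Apply the Euclidean algorithm:
  -3w^4-3w^3+39w^2+3w-36 = (w-2)(-3w^3-9w^2+18w+24) + (3w^2+15w+12)
  -3w^3-9w^2+18w+24 = (-w+2)(3w^2+15w+12) + (0)
Last nonzero remainder: 3w^2+15w+12. Dividing through by 3 gives the monic gcd w^2+5w+4.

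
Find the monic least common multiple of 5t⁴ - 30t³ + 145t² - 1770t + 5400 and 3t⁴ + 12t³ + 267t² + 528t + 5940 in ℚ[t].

t⁶ - 6t⁵ + 73t⁴ - 618t³ + 2356t² - 15576t + 47520

Euclidean algorithm in ℚ[t]:
  5t⁴ - 30t³ + 145t² - 1770t + 5400 = (5/3)(3t⁴ + 12t³ + 267t² + 528t + 5940) + (-50t³ - 300t² - 2650t - 4500)
  3t⁴ + 12t³ + 267t² + 528t + 5940 = (-(3/50)t + 3/25)(-50t³ - 300t² - 2650t - 4500) + (144t² + 576t + 6480)
  -50t³ - 300t² - 2650t - 4500 = (-(25/72)t - 25/36)(144t² + 576t + 6480) + (0)
Last nonzero remainder: 144t² + 576t + 6480. Dividing through by 144 gives the monic gcd t² + 4t + 45.
Then lcm(f, g) = f·g / gcd(f, g); expanding and making the result monic gives the answer.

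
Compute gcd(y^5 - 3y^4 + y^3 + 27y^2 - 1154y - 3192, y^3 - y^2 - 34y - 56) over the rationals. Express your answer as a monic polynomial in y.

y^2 - 3y - 28

Repeated division with remainder:
  y^5 - 3y^4 + y^3 + 27y^2 - 1154y - 3192 = (y^2 - 2y + 33)(y^3 - y^2 - 34y - 56) + (48y^2 - 144y - 1344)
  y^3 - y^2 - 34y - 56 = ((1/48)y + 1/24)(48y^2 - 144y - 1344) + (0)
Last nonzero remainder: 48y^2 - 144y - 1344. Dividing through by 48 gives the monic gcd y^2 - 3y - 28.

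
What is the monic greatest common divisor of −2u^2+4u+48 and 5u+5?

1

Repeated division with remainder:
  −2u^2+4u+48 = (−(2/5)u+6/5)(5u+5) + (42)
  5u+5 = ((5/42)u+5/42)(42) + (0)
The last nonzero remainder is the constant 42, so the polynomials are coprime and gcd = 1.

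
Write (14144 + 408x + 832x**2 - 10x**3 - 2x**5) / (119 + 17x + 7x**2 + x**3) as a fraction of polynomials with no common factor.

Apply the Euclidean algorithm:
  -2x**5 - 10x**3 + 832x**2 + 408x + 14144 = (-2x**2 + 14x - 74)(x**3 + 7x**2 + 17x + 119) + (1350x**2 + 22950)
  x**3 + 7x**2 + 17x + 119 = ((1/1350)x + 7/1350)(1350x**2 + 22950) + (0)
Last nonzero remainder: 1350x**2 + 22950. Dividing through by 1350 gives the monic gcd x**2 + 17.
Cancel x**2 + 17 from numerator and denominator to get the reduced form.

(832 + 24x - 2x**3)/(7 + x)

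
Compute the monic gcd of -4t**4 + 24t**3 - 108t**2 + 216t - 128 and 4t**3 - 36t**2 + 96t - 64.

t - 1

Apply the Euclidean algorithm:
  -4t**4 + 24t**3 - 108t**2 + 216t - 128 = (-t - 3)(4t**3 - 36t**2 + 96t - 64) + (-120t**2 + 440t - 320)
  4t**3 - 36t**2 + 96t - 64 = (-(1/30)t + 8/45)(-120t**2 + 440t - 320) + ((64/9)t - 64/9)
  -120t**2 + 440t - 320 = (-(135/8)t + 45)((64/9)t - 64/9) + (0)
Last nonzero remainder: (64/9)t - 64/9. Dividing through by 64/9 gives the monic gcd t - 1.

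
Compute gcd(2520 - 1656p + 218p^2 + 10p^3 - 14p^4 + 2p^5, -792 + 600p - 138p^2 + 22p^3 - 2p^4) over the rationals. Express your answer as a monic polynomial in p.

Apply the Euclidean algorithm:
  2p^5 - 14p^4 + 10p^3 + 218p^2 - 1656p + 2520 = (-p - 4)(-2p^4 + 22p^3 - 138p^2 + 600p - 792) + (-40p^3 + 266p^2 - 48p - 648)
  -2p^4 + 22p^3 - 138p^2 + 600p - 792 = ((1/20)p - 87/400)(-40p^3 + 266p^2 - 48p - 648) + (-(15549/200)p^2 + (15549/25)p - 46647/50)
  -40p^3 + 266p^2 - 48p - 648 = ((8000/15549)p + 3600/5183)(-(15549/200)p^2 + (15549/25)p - 46647/50) + (0)
Last nonzero remainder: -(15549/200)p^2 + (15549/25)p - 46647/50. Dividing through by -15549/200 gives the monic gcd p^2 - 8p + 12.

12 - 8p + p^2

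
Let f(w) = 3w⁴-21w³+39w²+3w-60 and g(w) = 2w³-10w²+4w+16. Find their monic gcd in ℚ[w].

w²-3w-4

Repeated division with remainder:
  3w⁴-21w³+39w²+3w-60 = ((3/2)w-3)(2w³-10w²+4w+16) + (3w²-9w-12)
  2w³-10w²+4w+16 = ((2/3)w-4/3)(3w²-9w-12) + (0)
Last nonzero remainder: 3w²-9w-12. Dividing through by 3 gives the monic gcd w²-3w-4.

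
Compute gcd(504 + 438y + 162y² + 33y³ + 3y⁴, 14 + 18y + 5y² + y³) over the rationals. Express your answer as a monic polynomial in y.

By polynomial division,
  3y⁴ + 33y³ + 162y² + 438y + 504 = (3y + 18)(y³ + 5y² + 18y + 14) + (18y² + 72y + 252)
  y³ + 5y² + 18y + 14 = ((1/18)y + 1/18)(18y² + 72y + 252) + (0)
Last nonzero remainder: 18y² + 72y + 252. Dividing through by 18 gives the monic gcd y² + 4y + 14.

14 + 4y + y²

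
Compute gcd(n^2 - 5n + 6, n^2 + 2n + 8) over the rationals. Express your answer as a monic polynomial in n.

Repeated division with remainder:
  n^2 - 5n + 6 = (n^2 + 2n + 8) + (-7n - 2)
  n^2 + 2n + 8 = (-(1/7)n - 12/49)(-7n - 2) + (368/49)
  -7n - 2 = (-(343/368)n - 49/184)(368/49) + (0)
The last nonzero remainder is the constant 368/49, so the polynomials are coprime and gcd = 1.

1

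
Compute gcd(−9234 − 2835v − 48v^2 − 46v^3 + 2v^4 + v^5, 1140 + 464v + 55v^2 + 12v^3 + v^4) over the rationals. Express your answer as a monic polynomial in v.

114 + 35v + 2v^2 + v^3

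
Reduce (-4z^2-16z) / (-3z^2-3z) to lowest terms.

By polynomial division,
  -4z^2-16z = (4/3)(-3z^2-3z) + (-12z)
  -3z^2-3z = ((1/4)z+1/4)(-12z) + (0)
Last nonzero remainder: -12z. Dividing through by -12 gives the monic gcd z.
Cancel z from numerator and denominator to get the reduced form.

(4z+16)/(3z+3)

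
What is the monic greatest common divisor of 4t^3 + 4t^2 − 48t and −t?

Euclidean algorithm in ℚ[t]:
  4t^3 + 4t^2 − 48t = (−4t^2 − 4t + 48)(−t) + (0)
Last nonzero remainder: −t. Dividing through by −1 gives the monic gcd t.

t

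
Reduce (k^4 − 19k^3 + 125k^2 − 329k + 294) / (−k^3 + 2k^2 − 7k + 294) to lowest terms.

(−k^3 + 12k^2 − 41k + 42)/(k^2 + 5k + 42)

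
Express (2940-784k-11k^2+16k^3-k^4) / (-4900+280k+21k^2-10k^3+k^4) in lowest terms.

(-42+13k-k^2)/(70-7k+k^2)

Euclidean algorithm in ℚ[k]:
  -k^4+16k^3-11k^2-784k+2940 = (-1)(k^4-10k^3+21k^2+280k-4900) + (6k^3+10k^2-504k-1960)
  k^4-10k^3+21k^2+280k-4900 = ((1/6)k-35/18)(6k^3+10k^2-504k-1960) + ((1120/9)k^2-(1120/3)k-78400/9)
  6k^3+10k^2-504k-1960 = ((27/560)k+9/40)((1120/9)k^2-(1120/3)k-78400/9) + (0)
Last nonzero remainder: (1120/9)k^2-(1120/3)k-78400/9. Dividing through by 1120/9 gives the monic gcd k^2-3k-70.
Cancel k^2-3k-70 from numerator and denominator to get the reduced form.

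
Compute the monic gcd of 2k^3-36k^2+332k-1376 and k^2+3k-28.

Euclidean algorithm in ℚ[k]:
  2k^3-36k^2+332k-1376 = (2k-42)(k^2+3k-28) + (514k-2552)
  k^2+3k-28 = ((1/514)k+2047/132098)(514k-2552) + (762600/66049)
  514k-2552 = ((16974593/381300)k-21069631/95325)(762600/66049) + (0)
The last nonzero remainder is the constant 762600/66049, so the polynomials are coprime and gcd = 1.

1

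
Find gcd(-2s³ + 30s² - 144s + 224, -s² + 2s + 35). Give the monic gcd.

Euclidean algorithm in ℚ[s]:
  -2s³ + 30s² - 144s + 224 = (2s - 26)(-s² + 2s + 35) + (-162s + 1134)
  -s² + 2s + 35 = ((1/162)s + 5/162)(-162s + 1134) + (0)
Last nonzero remainder: -162s + 1134. Dividing through by -162 gives the monic gcd s - 7.

s - 7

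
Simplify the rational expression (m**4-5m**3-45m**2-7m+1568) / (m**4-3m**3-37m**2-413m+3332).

Repeated division with remainder:
  m**4-5m**3-45m**2-7m+1568 = (m**4-3m**3-37m**2-413m+3332) + (-2m**3-8m**2+406m-1764)
  m**4-3m**3-37m**2-413m+3332 = (-(1/2)m+7/2)(-2m**3-8m**2+406m-1764) + (194m**2-2716m+9506)
  -2m**3-8m**2+406m-1764 = (-(1/97)m-18/97)(194m**2-2716m+9506) + (0)
Last nonzero remainder: 194m**2-2716m+9506. Dividing through by 194 gives the monic gcd m**2-14m+49.
Cancel m**2-14m+49 from numerator and denominator to get the reduced form.

(m**2+9m+32)/(m**2+11m+68)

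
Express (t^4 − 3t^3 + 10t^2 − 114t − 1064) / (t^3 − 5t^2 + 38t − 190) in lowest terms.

(t^2 − 3t − 28)/(t − 5)

Euclidean algorithm in ℚ[t]:
  t^4 − 3t^3 + 10t^2 − 114t − 1064 = (t + 2)(t^3 − 5t^2 + 38t − 190) + (−18t^2 − 684)
  t^3 − 5t^2 + 38t − 190 = (−(1/18)t + 5/18)(−18t^2 − 684) + (0)
Last nonzero remainder: −18t^2 − 684. Dividing through by −18 gives the monic gcd t^2 + 38.
Cancel t^2 + 38 from numerator and denominator to get the reduced form.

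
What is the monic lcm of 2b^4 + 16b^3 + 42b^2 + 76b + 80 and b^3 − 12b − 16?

Euclidean algorithm in ℚ[b]:
  2b^4 + 16b^3 + 42b^2 + 76b + 80 = (2b + 16)(b^3 − 12b − 16) + (66b^2 + 300b + 336)
  b^3 − 12b − 16 = ((1/66)b − 25/363)(66b^2 + 300b + 336) + ((432/121)b + 864/121)
  66b^2 + 300b + 336 = ((1331/72)b + 847/18)((432/121)b + 864/121) + (0)
Last nonzero remainder: (432/121)b + 864/121. Dividing through by 432/121 gives the monic gcd b + 2.
Then lcm(f, g) = f·g / gcd(f, g); expanding and making the result monic gives the answer.

b^6 + 6b^5 − 3b^4 − 68b^3 − 204b^2 − 384b − 320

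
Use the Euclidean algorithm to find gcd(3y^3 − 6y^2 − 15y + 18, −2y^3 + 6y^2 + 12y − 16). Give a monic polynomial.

Euclidean algorithm in ℚ[y]:
  3y^3 − 6y^2 − 15y + 18 = (−3/2)(−2y^3 + 6y^2 + 12y − 16) + (3y^2 + 3y − 6)
  −2y^3 + 6y^2 + 12y − 16 = (−(2/3)y + 8/3)(3y^2 + 3y − 6) + (0)
Last nonzero remainder: 3y^2 + 3y − 6. Dividing through by 3 gives the monic gcd y^2 + y − 2.

y^2 + y − 2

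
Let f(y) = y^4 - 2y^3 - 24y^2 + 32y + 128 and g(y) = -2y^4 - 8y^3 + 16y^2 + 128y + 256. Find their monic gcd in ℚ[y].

y^2 - 16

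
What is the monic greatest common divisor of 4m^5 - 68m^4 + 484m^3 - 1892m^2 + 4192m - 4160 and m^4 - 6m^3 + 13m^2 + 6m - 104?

m^3 - 8m^2 + 29m - 52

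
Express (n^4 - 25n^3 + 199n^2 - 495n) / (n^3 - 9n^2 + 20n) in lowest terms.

Euclidean algorithm in ℚ[n]:
  n^4 - 25n^3 + 199n^2 - 495n = (n - 16)(n^3 - 9n^2 + 20n) + (35n^2 - 175n)
  n^3 - 9n^2 + 20n = ((1/35)n - 4/35)(35n^2 - 175n) + (0)
Last nonzero remainder: 35n^2 - 175n. Dividing through by 35 gives the monic gcd n^2 - 5n.
Cancel n^2 - 5n from numerator and denominator to get the reduced form.

(n^2 - 20n + 99)/(n - 4)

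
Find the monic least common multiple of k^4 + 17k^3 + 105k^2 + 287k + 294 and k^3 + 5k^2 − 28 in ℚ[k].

Euclidean algorithm in ℚ[k]:
  k^4 + 17k^3 + 105k^2 + 287k + 294 = (k + 12)(k^3 + 5k^2 − 28) + (45k^2 + 315k + 630)
  k^3 + 5k^2 − 28 = ((1/45)k − 2/45)(45k^2 + 315k + 630) + (0)
Last nonzero remainder: 45k^2 + 315k + 630. Dividing through by 45 gives the monic gcd k^2 + 7k + 14.
Then lcm(f, g) = f·g / gcd(f, g); expanding and making the result monic gives the answer.

k^5 + 15k^4 + 71k^3 + 77k^2 − 280k − 588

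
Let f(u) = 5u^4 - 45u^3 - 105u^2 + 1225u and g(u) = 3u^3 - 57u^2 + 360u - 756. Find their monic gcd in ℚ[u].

u - 7

Repeated division with remainder:
  5u^4 - 45u^3 - 105u^2 + 1225u = ((5/3)u + 50/3)(3u^3 - 57u^2 + 360u - 756) + (245u^2 - 3515u + 12600)
  3u^3 - 57u^2 + 360u - 756 = ((3/245)u - 684/12005)(245u^2 - 3515u + 12600) + ((13068/2401)u - 13068/343)
  245u^2 - 3515u + 12600 = ((588245/13068)u - 120050/363)((13068/2401)u - 13068/343) + (0)
Last nonzero remainder: (13068/2401)u - 13068/343. Dividing through by 13068/2401 gives the monic gcd u - 7.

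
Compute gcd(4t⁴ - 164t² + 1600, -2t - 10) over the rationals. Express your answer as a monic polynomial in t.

Apply the Euclidean algorithm:
  4t⁴ - 164t² + 1600 = (-2t³ + 10t² + 32t - 160)(-2t - 10) + (0)
Last nonzero remainder: -2t - 10. Dividing through by -2 gives the monic gcd t + 5.

t + 5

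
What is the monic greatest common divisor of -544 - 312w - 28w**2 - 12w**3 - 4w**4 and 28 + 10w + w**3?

2 + w

By polynomial division,
  -4w**4 - 12w**3 - 28w**2 - 312w - 544 = (-4w - 12)(w**3 + 10w + 28) + (12w**2 - 80w - 208)
  w**3 + 10w + 28 = ((1/12)w + 5/9)(12w**2 - 80w - 208) + ((646/9)w + 1292/9)
  12w**2 - 80w - 208 = ((54/323)w - 468/323)((646/9)w + 1292/9) + (0)
Last nonzero remainder: (646/9)w + 1292/9. Dividing through by 646/9 gives the monic gcd w + 2.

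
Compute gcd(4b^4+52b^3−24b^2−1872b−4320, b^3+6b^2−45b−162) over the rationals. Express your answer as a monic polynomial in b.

b^2−3b−18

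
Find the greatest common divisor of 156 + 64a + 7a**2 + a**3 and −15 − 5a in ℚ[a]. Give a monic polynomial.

Apply the Euclidean algorithm:
  a**3 + 7a**2 + 64a + 156 = (−(1/5)a**2 − (4/5)a − 52/5)(−5a − 15) + (0)
Last nonzero remainder: −5a − 15. Dividing through by −5 gives the monic gcd a + 3.

3 + a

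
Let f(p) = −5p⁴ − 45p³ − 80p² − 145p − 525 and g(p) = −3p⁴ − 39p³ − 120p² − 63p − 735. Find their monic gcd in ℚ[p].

p³ + 6p² − 2p + 35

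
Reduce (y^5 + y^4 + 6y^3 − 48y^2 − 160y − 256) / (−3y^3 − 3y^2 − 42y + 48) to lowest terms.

Repeated division with remainder:
  y^5 + y^4 + 6y^3 − 48y^2 − 160y − 256 = (−(1/3)y^2 + 8/3)(−3y^3 − 3y^2 − 42y + 48) + (−24y^2 − 48y − 384)
  −3y^3 − 3y^2 − 42y + 48 = ((1/8)y − 1/8)(−24y^2 − 48y − 384) + (0)
Last nonzero remainder: −24y^2 − 48y − 384. Dividing through by −24 gives the monic gcd y^2 + 2y + 16.
Cancel y^2 + 2y + 16 from numerator and denominator to get the reduced form.

(−y^3 + y^2 + 8y + 16)/(3y − 3)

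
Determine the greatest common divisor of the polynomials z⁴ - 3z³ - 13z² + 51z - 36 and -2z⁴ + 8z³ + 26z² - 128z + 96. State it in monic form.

By polynomial division,
  z⁴ - 3z³ - 13z² + 51z - 36 = (-1/2)(-2z⁴ + 8z³ + 26z² - 128z + 96) + (z³ - 13z + 12)
  -2z⁴ + 8z³ + 26z² - 128z + 96 = (-2z + 8)(z³ - 13z + 12) + (0)
The last nonzero remainder z³ - 13z + 12 is already monic.

z³ - 13z + 12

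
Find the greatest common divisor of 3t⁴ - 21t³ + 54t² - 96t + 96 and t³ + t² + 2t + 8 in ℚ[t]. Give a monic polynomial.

By polynomial division,
  3t⁴ - 21t³ + 54t² - 96t + 96 = (3t - 24)(t³ + t² + 2t + 8) + (72t² - 72t + 288)
  t³ + t² + 2t + 8 = ((1/72)t + 1/36)(72t² - 72t + 288) + (0)
Last nonzero remainder: 72t² - 72t + 288. Dividing through by 72 gives the monic gcd t² - t + 4.

t² - t + 4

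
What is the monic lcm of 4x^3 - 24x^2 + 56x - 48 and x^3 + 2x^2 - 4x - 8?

Apply the Euclidean algorithm:
  4x^3 - 24x^2 + 56x - 48 = (4)(x^3 + 2x^2 - 4x - 8) + (-32x^2 + 72x - 16)
  x^3 + 2x^2 - 4x - 8 = (-(1/32)x - 17/128)(-32x^2 + 72x - 16) + ((81/16)x - 81/8)
  -32x^2 + 72x - 16 = (-(512/81)x + 128/81)((81/16)x - 81/8) + (0)
Last nonzero remainder: (81/16)x - 81/8. Dividing through by 81/16 gives the monic gcd x - 2.
Then lcm(f, g) = f·g / gcd(f, g); expanding and making the result monic gives the answer.

x^5 - 2x^4 - 6x^3 + 20x^2 + 8x - 48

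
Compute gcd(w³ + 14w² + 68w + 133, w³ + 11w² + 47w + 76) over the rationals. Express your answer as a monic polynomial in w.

By polynomial division,
  w³ + 14w² + 68w + 133 = (w³ + 11w² + 47w + 76) + (3w² + 21w + 57)
  w³ + 11w² + 47w + 76 = ((1/3)w + 4/3)(3w² + 21w + 57) + (0)
Last nonzero remainder: 3w² + 21w + 57. Dividing through by 3 gives the monic gcd w² + 7w + 19.

w² + 7w + 19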